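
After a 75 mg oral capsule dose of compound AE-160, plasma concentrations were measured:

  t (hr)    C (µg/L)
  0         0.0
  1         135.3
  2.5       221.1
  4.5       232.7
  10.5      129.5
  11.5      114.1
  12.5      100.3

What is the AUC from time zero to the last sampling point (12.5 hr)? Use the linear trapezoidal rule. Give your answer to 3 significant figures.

Trapezoidal AUC_0→12.5:
  [0→1]: (0.0+135.3)/2 × 1 = 67.65
  [1→2.5]: (135.3+221.1)/2 × 1.5 = 267.3
  [2.5→4.5]: (221.1+232.7)/2 × 2 = 453.8
  [4.5→10.5]: (232.7+129.5)/2 × 6 = 1086.6
  [10.5→11.5]: (129.5+114.1)/2 × 1 = 121.8
  [11.5→12.5]: (114.1+100.3)/2 × 1 = 107.2
  Sum = 2104.35 µg/L·hr

AUC = 2100 µg/L·hr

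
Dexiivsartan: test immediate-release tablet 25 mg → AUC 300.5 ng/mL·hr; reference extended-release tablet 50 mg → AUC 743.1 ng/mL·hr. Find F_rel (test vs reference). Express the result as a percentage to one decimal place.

F_rel = (AUC_test/D_test) / (AUC_ref/D_ref)
      = (300.5/25) / (743.1/50)
      = 12.02 / 14.862 = 0.8088 = 80.88%

F_rel = 80.9%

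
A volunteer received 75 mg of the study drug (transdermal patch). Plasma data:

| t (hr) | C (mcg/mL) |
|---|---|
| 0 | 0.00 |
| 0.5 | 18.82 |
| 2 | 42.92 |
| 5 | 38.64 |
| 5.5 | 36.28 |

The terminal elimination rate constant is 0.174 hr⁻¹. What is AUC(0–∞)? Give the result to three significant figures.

Trapezoidal AUC_0→5.5:
  [0→0.5]: (0.00+18.82)/2 × 0.5 = 4.705
  [0.5→2]: (18.82+42.92)/2 × 1.5 = 46.305
  [2→5]: (42.92+38.64)/2 × 3 = 122.34
  [5→5.5]: (38.64+36.28)/2 × 0.5 = 18.73
  Sum = 192.08 mcg/mL·hr
Extrapolated tail: C_last / k_e = 36.28 / 0.174 = 208.506
AUC_0→∞ = 192.08 + 208.506 = 400.586 mcg/mL·hr

AUC = 401 mcg/mL·hr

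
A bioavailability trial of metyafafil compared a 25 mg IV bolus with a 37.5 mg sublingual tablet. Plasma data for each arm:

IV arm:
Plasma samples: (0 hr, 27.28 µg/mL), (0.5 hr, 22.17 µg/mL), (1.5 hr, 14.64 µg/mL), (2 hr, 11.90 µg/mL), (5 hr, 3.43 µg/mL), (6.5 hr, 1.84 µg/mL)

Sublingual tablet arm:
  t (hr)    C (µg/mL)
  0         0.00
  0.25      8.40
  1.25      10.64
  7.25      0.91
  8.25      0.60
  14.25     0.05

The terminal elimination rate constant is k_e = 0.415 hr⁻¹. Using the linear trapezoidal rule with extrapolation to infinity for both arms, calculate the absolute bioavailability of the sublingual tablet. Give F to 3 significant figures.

F = 0.466

Trapezoidal AUC_0→6.5 (IV):
  [0→0.5]: (27.28+22.17)/2 × 0.5 = 12.3625
  [0.5→1.5]: (22.17+14.64)/2 × 1 = 18.405
  [1.5→2]: (14.64+11.90)/2 × 0.5 = 6.635
  [2→5]: (11.90+3.43)/2 × 3 = 22.995
  [5→6.5]: (3.43+1.84)/2 × 1.5 = 3.9525
  Sum = 64.35 µg/mL·hr
IV tail: 1.84/0.415 = 4.434; AUC_iv,0→∞ = 64.35 + 4.434 = 68.784 µg/mL·hr
Trapezoidal AUC_0→14.25 (sublingual tablet):
  [0→0.25]: (0.00+8.40)/2 × 0.25 = 1.05
  [0.25→1.25]: (8.40+10.64)/2 × 1 = 9.52
  [1.25→7.25]: (10.64+0.91)/2 × 6 = 34.65
  [7.25→8.25]: (0.91+0.60)/2 × 1 = 0.755
  [8.25→14.25]: (0.60+0.05)/2 × 6 = 1.95
  Sum = 47.925 µg/mL·hr
sublingual tablet tail: 0.05/0.415 = 0.120; AUC_ev,0→∞ = 47.925 + 0.120 = 48.045 µg/mL·hr
F = (AUC_ev/D_ev)/(AUC_iv/D_iv) = (48.045/37.5)/(68.784/25) = 1.2812/2.75136 = 0.4657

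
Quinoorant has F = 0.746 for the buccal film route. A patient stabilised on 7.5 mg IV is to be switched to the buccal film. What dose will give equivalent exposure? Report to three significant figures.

D_buccal = 10.1 mg

For equal systemic exposure: F × D_ev = D_iv
D_ev = D_iv / F = 7.5 / 0.746 = 10.0536 mg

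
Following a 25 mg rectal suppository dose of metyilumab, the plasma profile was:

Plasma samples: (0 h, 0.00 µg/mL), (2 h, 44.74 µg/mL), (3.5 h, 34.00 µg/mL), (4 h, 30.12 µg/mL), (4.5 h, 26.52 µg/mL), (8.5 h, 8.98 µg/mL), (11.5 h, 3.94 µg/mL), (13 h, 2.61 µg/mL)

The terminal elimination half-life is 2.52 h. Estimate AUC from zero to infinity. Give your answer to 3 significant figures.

Trapezoidal AUC_0→13:
  [0→2]: (0.00+44.74)/2 × 2 = 44.74
  [2→3.5]: (44.74+34.00)/2 × 1.5 = 59.055
  [3.5→4]: (34.00+30.12)/2 × 0.5 = 16.03
  [4→4.5]: (30.12+26.52)/2 × 0.5 = 14.16
  [4.5→8.5]: (26.52+8.98)/2 × 4 = 71.0
  [8.5→11.5]: (8.98+3.94)/2 × 3 = 19.38
  [11.5→13]: (3.94+2.61)/2 × 1.5 = 4.9125
  Sum = 229.2775 µg/mL·h
k_e = ln2 / t½ = 0.693147 / 2.52 = 0.2751 h^-1
Extrapolated tail: C_last / k_e = 2.61 / 0.2751 = 9.487
AUC_0→∞ = 229.2775 + 9.487 = 238.7645 µg/mL·h

AUC = 239 µg/mL·h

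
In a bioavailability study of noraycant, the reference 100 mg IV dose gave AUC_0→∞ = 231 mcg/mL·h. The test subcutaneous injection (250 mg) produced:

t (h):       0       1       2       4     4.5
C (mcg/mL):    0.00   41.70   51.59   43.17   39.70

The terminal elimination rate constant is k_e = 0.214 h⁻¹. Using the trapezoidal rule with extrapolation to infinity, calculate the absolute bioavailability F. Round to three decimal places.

Trapezoidal AUC_0→4.5 (subcutaneous injection):
  [0→1]: (0.00+41.70)/2 × 1 = 20.85
  [1→2]: (41.70+51.59)/2 × 1 = 46.645
  [2→4]: (51.59+43.17)/2 × 2 = 94.76
  [4→4.5]: (43.17+39.70)/2 × 0.5 = 20.7175
  Sum = 182.9725 mcg/mL·h
Tail: C_last/k_e = 39.70/0.214 = 185.514
AUC_0→∞ (subcutaneous injection) = 182.9725 + 185.514 = 368.4865 mcg/mL·h
F = (AUC_ev/D_ev)/(AUC_iv/D_iv) = (368.4865/250)/(231/100) = 1.473946/2.31 = 0.6381

F = 0.638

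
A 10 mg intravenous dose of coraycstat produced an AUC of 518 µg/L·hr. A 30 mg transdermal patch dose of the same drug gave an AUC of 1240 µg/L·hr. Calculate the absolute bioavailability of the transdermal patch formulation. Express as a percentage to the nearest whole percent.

F = (AUC_ev / D_ev) / (AUC_iv / D_iv)
  = (1240/30) / (518/10)
  = 41.3333 / 51.8 = 0.7979
  = 79.79%

F = 80%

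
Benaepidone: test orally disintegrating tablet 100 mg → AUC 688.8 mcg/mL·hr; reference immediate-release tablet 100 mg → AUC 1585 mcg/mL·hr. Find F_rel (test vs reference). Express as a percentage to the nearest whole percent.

F_rel = (AUC_test/D_test) / (AUC_ref/D_ref)
      = (688.8/100) / (1585/100)
      = 6.888 / 15.85 = 0.4346 = 43.46%

F_rel = 43%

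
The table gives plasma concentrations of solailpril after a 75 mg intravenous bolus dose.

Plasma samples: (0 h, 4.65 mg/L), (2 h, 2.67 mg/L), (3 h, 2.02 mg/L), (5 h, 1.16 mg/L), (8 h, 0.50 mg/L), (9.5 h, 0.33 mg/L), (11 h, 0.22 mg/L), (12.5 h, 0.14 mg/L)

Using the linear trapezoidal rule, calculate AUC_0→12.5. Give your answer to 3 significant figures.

Trapezoidal AUC_0→12.5:
  [0→2]: (4.65+2.67)/2 × 2 = 7.32
  [2→3]: (2.67+2.02)/2 × 1 = 2.345
  [3→5]: (2.02+1.16)/2 × 2 = 3.18
  [5→8]: (1.16+0.50)/2 × 3 = 2.49
  [8→9.5]: (0.50+0.33)/2 × 1.5 = 0.6225
  [9.5→11]: (0.33+0.22)/2 × 1.5 = 0.4125
  [11→12.5]: (0.22+0.14)/2 × 1.5 = 0.27
  Sum = 16.64 mg/L·h

AUC = 16.6 mg/L·h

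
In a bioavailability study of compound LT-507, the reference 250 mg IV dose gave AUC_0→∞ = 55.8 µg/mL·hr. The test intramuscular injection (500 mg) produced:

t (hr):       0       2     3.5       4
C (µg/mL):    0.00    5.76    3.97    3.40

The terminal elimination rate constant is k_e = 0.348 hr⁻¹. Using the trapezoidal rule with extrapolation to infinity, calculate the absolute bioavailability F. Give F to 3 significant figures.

F = 0.221

Trapezoidal AUC_0→4 (intramuscular injection):
  [0→2]: (0.00+5.76)/2 × 2 = 5.76
  [2→3.5]: (5.76+3.97)/2 × 1.5 = 7.2975
  [3.5→4]: (3.97+3.40)/2 × 0.5 = 1.8425
  Sum = 14.9 µg/mL·hr
Tail: C_last/k_e = 3.40/0.348 = 9.770
AUC_0→∞ (intramuscular injection) = 14.9 + 9.770 = 24.67 µg/mL·hr
F = (AUC_ev/D_ev)/(AUC_iv/D_iv) = (24.67/500)/(55.8/250) = 0.04934/0.2232 = 0.2211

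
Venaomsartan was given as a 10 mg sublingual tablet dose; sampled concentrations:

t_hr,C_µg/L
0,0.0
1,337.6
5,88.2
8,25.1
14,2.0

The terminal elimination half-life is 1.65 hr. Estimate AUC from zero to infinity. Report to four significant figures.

Trapezoidal AUC_0→14:
  [0→1]: (0.0+337.6)/2 × 1 = 168.8
  [1→5]: (337.6+88.2)/2 × 4 = 851.6
  [5→8]: (88.2+25.1)/2 × 3 = 169.95
  [8→14]: (25.1+2.0)/2 × 6 = 81.3
  Sum = 1271.65 µg/L·hr
k_e = ln2 / t½ = 0.693147 / 1.65 = 0.4201 hr^-1
Extrapolated tail: C_last / k_e = 2.0 / 0.4201 = 4.761
AUC_0→∞ = 1271.65 + 4.761 = 1276.411 µg/L·hr

AUC = 1276 µg/L·hr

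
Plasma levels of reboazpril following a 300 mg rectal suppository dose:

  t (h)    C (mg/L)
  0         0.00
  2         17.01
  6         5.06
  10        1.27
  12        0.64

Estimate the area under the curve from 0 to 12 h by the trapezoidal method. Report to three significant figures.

Trapezoidal AUC_0→12:
  [0→2]: (0.00+17.01)/2 × 2 = 17.01
  [2→6]: (17.01+5.06)/2 × 4 = 44.14
  [6→10]: (5.06+1.27)/2 × 4 = 12.66
  [10→12]: (1.27+0.64)/2 × 2 = 1.91
  Sum = 75.72 mg/L·h

AUC = 75.7 mg/L·h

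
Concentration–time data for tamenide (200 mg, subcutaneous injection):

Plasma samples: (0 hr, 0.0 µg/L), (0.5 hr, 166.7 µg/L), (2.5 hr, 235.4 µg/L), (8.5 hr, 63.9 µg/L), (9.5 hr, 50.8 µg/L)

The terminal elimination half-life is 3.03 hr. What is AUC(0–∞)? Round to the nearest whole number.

Trapezoidal AUC_0→9.5:
  [0→0.5]: (0.0+166.7)/2 × 0.5 = 41.675
  [0.5→2.5]: (166.7+235.4)/2 × 2 = 402.1
  [2.5→8.5]: (235.4+63.9)/2 × 6 = 897.9
  [8.5→9.5]: (63.9+50.8)/2 × 1 = 57.35
  Sum = 1399.025 µg/L·hr
k_e = ln2 / t½ = 0.693147 / 3.03 = 0.2288 hr^-1
Extrapolated tail: C_last / k_e = 50.8 / 0.2288 = 222.028
AUC_0→∞ = 1399.025 + 222.028 = 1621.053 µg/L·hr

AUC = 1621 µg/L·hr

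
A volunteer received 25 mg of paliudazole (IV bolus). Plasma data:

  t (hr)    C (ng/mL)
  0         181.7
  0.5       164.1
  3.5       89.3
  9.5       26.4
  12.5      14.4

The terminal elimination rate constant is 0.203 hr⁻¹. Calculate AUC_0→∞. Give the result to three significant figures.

Trapezoidal AUC_0→12.5:
  [0→0.5]: (181.7+164.1)/2 × 0.5 = 86.45
  [0.5→3.5]: (164.1+89.3)/2 × 3 = 380.1
  [3.5→9.5]: (89.3+26.4)/2 × 6 = 347.1
  [9.5→12.5]: (26.4+14.4)/2 × 3 = 61.2
  Sum = 874.85 ng/mL·hr
Extrapolated tail: C_last / k_e = 14.4 / 0.203 = 70.936
AUC_0→∞ = 874.85 + 70.936 = 945.786 ng/mL·hr

AUC = 946 ng/mL·hr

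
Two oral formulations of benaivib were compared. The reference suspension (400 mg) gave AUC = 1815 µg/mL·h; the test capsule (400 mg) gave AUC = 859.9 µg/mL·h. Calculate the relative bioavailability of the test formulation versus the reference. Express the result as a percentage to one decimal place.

F_rel = 47.4%

F_rel = (AUC_test/D_test) / (AUC_ref/D_ref)
      = (859.9/400) / (1815/400)
      = 2.14975 / 4.5375 = 0.4738 = 47.38%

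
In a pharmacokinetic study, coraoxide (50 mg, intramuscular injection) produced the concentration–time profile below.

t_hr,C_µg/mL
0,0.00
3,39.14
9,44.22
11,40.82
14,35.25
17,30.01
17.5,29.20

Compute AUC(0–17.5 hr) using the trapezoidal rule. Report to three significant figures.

AUC = 621 µg/mL·hr

Trapezoidal AUC_0→17.5:
  [0→3]: (0.00+39.14)/2 × 3 = 58.71
  [3→9]: (39.14+44.22)/2 × 6 = 250.08
  [9→11]: (44.22+40.82)/2 × 2 = 85.04
  [11→14]: (40.82+35.25)/2 × 3 = 114.105
  [14→17]: (35.25+30.01)/2 × 3 = 97.89
  [17→17.5]: (30.01+29.20)/2 × 0.5 = 14.8025
  Sum = 620.6275 µg/mL·hr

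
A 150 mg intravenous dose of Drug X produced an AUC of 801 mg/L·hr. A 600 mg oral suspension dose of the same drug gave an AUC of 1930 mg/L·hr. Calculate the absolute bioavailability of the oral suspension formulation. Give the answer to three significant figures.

F = (AUC_ev / D_ev) / (AUC_iv / D_iv)
  = (1930/600) / (801/150)
  = 3.21667 / 5.34 = 0.6024

F = 0.602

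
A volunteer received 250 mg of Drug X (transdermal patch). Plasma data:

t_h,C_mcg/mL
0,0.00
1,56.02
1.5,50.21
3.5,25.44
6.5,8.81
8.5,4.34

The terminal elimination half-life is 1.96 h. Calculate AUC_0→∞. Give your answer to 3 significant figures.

AUC = 207 mcg/mL·h

Trapezoidal AUC_0→8.5:
  [0→1]: (0.00+56.02)/2 × 1 = 28.01
  [1→1.5]: (56.02+50.21)/2 × 0.5 = 26.5575
  [1.5→3.5]: (50.21+25.44)/2 × 2 = 75.65
  [3.5→6.5]: (25.44+8.81)/2 × 3 = 51.375
  [6.5→8.5]: (8.81+4.34)/2 × 2 = 13.15
  Sum = 194.7425 mcg/mL·h
k_e = ln2 / t½ = 0.693147 / 1.96 = 0.3536 h^-1
Extrapolated tail: C_last / k_e = 4.34 / 0.3536 = 12.274
AUC_0→∞ = 194.7425 + 12.274 = 207.0165 mcg/mL·h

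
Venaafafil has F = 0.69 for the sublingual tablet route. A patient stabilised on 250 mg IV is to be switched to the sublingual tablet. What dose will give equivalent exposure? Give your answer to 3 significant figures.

For equal systemic exposure: F × D_ev = D_iv
D_ev = D_iv / F = 250 / 0.69 = 362.319 mg

D_sublingual = 362 mg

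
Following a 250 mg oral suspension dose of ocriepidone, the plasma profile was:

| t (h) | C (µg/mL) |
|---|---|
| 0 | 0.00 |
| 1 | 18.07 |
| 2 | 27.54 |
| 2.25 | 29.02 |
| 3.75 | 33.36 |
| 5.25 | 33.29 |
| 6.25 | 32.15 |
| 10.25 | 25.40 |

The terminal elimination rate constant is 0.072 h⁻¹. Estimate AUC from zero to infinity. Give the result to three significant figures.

AUC = 636 µg/mL·h

Trapezoidal AUC_0→10.25:
  [0→1]: (0.00+18.07)/2 × 1 = 9.035
  [1→2]: (18.07+27.54)/2 × 1 = 22.805
  [2→2.25]: (27.54+29.02)/2 × 0.25 = 7.07
  [2.25→3.75]: (29.02+33.36)/2 × 1.5 = 46.785
  [3.75→5.25]: (33.36+33.29)/2 × 1.5 = 49.9875
  [5.25→6.25]: (33.29+32.15)/2 × 1 = 32.72
  [6.25→10.25]: (32.15+25.40)/2 × 4 = 115.1
  Sum = 283.5025 µg/mL·h
Extrapolated tail: C_last / k_e = 25.40 / 0.072 = 352.778
AUC_0→∞ = 283.5025 + 352.778 = 636.2805 µg/mL·h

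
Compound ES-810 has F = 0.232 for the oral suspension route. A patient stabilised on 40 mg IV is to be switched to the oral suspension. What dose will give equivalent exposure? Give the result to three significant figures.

For equal systemic exposure: F × D_ev = D_iv
D_ev = D_iv / F = 40 / 0.232 = 172.414 mg

D_oral = 172 mg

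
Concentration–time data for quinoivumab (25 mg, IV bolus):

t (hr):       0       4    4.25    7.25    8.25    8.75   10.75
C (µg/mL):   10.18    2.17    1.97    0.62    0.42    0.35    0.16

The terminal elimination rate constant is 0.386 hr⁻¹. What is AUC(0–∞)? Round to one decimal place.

AUC = 30.7 µg/mL·hr

Trapezoidal AUC_0→10.75:
  [0→4]: (10.18+2.17)/2 × 4 = 24.7
  [4→4.25]: (2.17+1.97)/2 × 0.25 = 0.5175
  [4.25→7.25]: (1.97+0.62)/2 × 3 = 3.885
  [7.25→8.25]: (0.62+0.42)/2 × 1 = 0.52
  [8.25→8.75]: (0.42+0.35)/2 × 0.5 = 0.1925
  [8.75→10.75]: (0.35+0.16)/2 × 2 = 0.51
  Sum = 30.325 µg/mL·hr
Extrapolated tail: C_last / k_e = 0.16 / 0.386 = 0.415
AUC_0→∞ = 30.325 + 0.415 = 30.74 µg/mL·hr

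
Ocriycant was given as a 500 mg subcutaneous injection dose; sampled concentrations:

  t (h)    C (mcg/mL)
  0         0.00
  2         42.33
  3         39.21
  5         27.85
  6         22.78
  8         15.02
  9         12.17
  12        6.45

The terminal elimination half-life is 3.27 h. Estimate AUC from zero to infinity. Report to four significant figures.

AUC = 285.2 mcg/mL·h

Trapezoidal AUC_0→12:
  [0→2]: (0.00+42.33)/2 × 2 = 42.33
  [2→3]: (42.33+39.21)/2 × 1 = 40.77
  [3→5]: (39.21+27.85)/2 × 2 = 67.06
  [5→6]: (27.85+22.78)/2 × 1 = 25.315
  [6→8]: (22.78+15.02)/2 × 2 = 37.8
  [8→9]: (15.02+12.17)/2 × 1 = 13.595
  [9→12]: (12.17+6.45)/2 × 3 = 27.93
  Sum = 254.8 mcg/mL·h
k_e = ln2 / t½ = 0.693147 / 3.27 = 0.2120 h^-1
Extrapolated tail: C_last / k_e = 6.45 / 0.212 = 30.425
AUC_0→∞ = 254.8 + 30.425 = 285.225 mcg/mL·h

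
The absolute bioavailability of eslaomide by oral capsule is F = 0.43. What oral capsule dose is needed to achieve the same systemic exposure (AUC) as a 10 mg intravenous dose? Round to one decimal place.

For equal systemic exposure: F × D_ev = D_iv
D_ev = D_iv / F = 10 / 0.43 = 23.2558 mg

D_oral = 23.3 mg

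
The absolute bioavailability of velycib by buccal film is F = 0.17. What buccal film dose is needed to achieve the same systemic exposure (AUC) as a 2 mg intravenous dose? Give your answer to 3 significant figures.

For equal systemic exposure: F × D_ev = D_iv
D_ev = D_iv / F = 2 / 0.17 = 11.7647 mg

D_buccal = 11.8 mg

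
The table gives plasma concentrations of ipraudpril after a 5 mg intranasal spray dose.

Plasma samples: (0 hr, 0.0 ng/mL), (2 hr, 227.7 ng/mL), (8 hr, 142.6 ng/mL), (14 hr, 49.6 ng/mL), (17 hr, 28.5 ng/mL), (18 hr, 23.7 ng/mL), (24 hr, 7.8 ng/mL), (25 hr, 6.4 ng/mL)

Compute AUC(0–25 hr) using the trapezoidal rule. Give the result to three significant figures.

AUC = 2160 ng/mL·hr

Trapezoidal AUC_0→25:
  [0→2]: (0.0+227.7)/2 × 2 = 227.7
  [2→8]: (227.7+142.6)/2 × 6 = 1110.9
  [8→14]: (142.6+49.6)/2 × 6 = 576.6
  [14→17]: (49.6+28.5)/2 × 3 = 117.15
  [17→18]: (28.5+23.7)/2 × 1 = 26.1
  [18→24]: (23.7+7.8)/2 × 6 = 94.5
  [24→25]: (7.8+6.4)/2 × 1 = 7.1
  Sum = 2160.05 ng/mL·hr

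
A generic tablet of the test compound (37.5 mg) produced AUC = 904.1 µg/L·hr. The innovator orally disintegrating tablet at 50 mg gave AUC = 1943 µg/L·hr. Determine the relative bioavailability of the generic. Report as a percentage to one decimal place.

F_rel = 62.0%

F_rel = (AUC_test/D_test) / (AUC_ref/D_ref)
      = (904.1/37.5) / (1943/50)
      = 24.1093 / 38.86 = 0.6204 = 62.04%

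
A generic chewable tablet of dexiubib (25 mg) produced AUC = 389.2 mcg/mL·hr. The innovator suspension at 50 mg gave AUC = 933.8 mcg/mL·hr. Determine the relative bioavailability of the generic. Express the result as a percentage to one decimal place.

F_rel = (AUC_test/D_test) / (AUC_ref/D_ref)
      = (389.2/25) / (933.8/50)
      = 15.568 / 18.676 = 0.8336 = 83.36%

F_rel = 83.4%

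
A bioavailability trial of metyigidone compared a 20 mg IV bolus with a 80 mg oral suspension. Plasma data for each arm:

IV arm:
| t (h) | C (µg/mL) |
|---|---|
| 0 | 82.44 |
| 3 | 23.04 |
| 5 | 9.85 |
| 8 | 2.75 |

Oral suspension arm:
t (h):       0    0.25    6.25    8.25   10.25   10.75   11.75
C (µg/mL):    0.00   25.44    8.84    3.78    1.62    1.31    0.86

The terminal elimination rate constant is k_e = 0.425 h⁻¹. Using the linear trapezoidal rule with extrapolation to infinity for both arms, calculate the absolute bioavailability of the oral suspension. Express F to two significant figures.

Trapezoidal AUC_0→8 (IV):
  [0→3]: (82.44+23.04)/2 × 3 = 158.22
  [3→5]: (23.04+9.85)/2 × 2 = 32.89
  [5→8]: (9.85+2.75)/2 × 3 = 18.9
  Sum = 210.01 µg/mL·h
IV tail: 2.75/0.425 = 6.471; AUC_iv,0→∞ = 210.01 + 6.471 = 216.481 µg/mL·h
Trapezoidal AUC_0→11.75 (oral suspension):
  [0→0.25]: (0.00+25.44)/2 × 0.25 = 3.18
  [0.25→6.25]: (25.44+8.84)/2 × 6 = 102.84
  [6.25→8.25]: (8.84+3.78)/2 × 2 = 12.62
  [8.25→10.25]: (3.78+1.62)/2 × 2 = 5.4
  [10.25→10.75]: (1.62+1.31)/2 × 0.5 = 0.7325
  [10.75→11.75]: (1.31+0.86)/2 × 1 = 1.085
  Sum = 125.8575 µg/mL·h
oral suspension tail: 0.86/0.425 = 2.024; AUC_ev,0→∞ = 125.8575 + 2.024 = 127.8815 µg/mL·h
F = (AUC_ev/D_ev)/(AUC_iv/D_iv) = (127.8815/80)/(216.481/20) = 1.59852/10.82405 = 0.1477

F = 0.15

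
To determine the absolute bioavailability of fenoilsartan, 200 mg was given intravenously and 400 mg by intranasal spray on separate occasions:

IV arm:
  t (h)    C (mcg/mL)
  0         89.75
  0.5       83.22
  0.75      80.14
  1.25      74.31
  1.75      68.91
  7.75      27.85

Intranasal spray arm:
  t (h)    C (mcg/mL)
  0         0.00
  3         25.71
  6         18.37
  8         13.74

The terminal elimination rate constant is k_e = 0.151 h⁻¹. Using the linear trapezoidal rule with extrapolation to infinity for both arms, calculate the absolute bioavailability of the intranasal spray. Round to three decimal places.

F = 0.186

Trapezoidal AUC_0→7.75 (IV):
  [0→0.5]: (89.75+83.22)/2 × 0.5 = 43.2425
  [0.5→0.75]: (83.22+80.14)/2 × 0.25 = 20.42
  [0.75→1.25]: (80.14+74.31)/2 × 0.5 = 38.6125
  [1.25→1.75]: (74.31+68.91)/2 × 0.5 = 35.805
  [1.75→7.75]: (68.91+27.85)/2 × 6 = 290.28
  Sum = 428.36 mcg/mL·h
IV tail: 27.85/0.151 = 184.437; AUC_iv,0→∞ = 428.36 + 184.437 = 612.797 mcg/mL·h
Trapezoidal AUC_0→8 (intranasal spray):
  [0→3]: (0.00+25.71)/2 × 3 = 38.565
  [3→6]: (25.71+18.37)/2 × 3 = 66.12
  [6→8]: (18.37+13.74)/2 × 2 = 32.11
  Sum = 136.795 mcg/mL·h
intranasal spray tail: 13.74/0.151 = 90.993; AUC_ev,0→∞ = 136.795 + 90.993 = 227.788 mcg/mL·h
F = (AUC_ev/D_ev)/(AUC_iv/D_iv) = (227.788/400)/(612.797/200) = 0.56947/3.063985 = 0.1859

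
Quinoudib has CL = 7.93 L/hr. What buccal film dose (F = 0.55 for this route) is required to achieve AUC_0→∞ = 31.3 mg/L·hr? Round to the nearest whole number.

Dose = 451 mg

Dose = CL × AUC_0→∞ / F
     = 7.93 × 31.3 / 0.55 = 451.289 mg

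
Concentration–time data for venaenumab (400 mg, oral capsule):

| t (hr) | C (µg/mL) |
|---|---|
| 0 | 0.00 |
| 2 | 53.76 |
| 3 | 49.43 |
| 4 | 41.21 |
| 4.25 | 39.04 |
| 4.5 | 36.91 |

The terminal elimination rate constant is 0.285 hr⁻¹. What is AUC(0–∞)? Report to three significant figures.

AUC = 300 µg/mL·hr

Trapezoidal AUC_0→4.5:
  [0→2]: (0.00+53.76)/2 × 2 = 53.76
  [2→3]: (53.76+49.43)/2 × 1 = 51.595
  [3→4]: (49.43+41.21)/2 × 1 = 45.32
  [4→4.25]: (41.21+39.04)/2 × 0.25 = 10.03125
  [4.25→4.5]: (39.04+36.91)/2 × 0.25 = 9.49375
  Sum = 170.2 µg/mL·hr
Extrapolated tail: C_last / k_e = 36.91 / 0.285 = 129.509
AUC_0→∞ = 170.2 + 129.509 = 299.709 µg/mL·hr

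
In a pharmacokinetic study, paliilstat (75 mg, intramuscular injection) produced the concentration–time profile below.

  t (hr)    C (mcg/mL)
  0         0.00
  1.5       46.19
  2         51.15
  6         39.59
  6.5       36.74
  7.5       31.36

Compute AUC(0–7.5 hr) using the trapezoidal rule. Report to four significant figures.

Trapezoidal AUC_0→7.5:
  [0→1.5]: (0.00+46.19)/2 × 1.5 = 34.6425
  [1.5→2]: (46.19+51.15)/2 × 0.5 = 24.335
  [2→6]: (51.15+39.59)/2 × 4 = 181.48
  [6→6.5]: (39.59+36.74)/2 × 0.5 = 19.0825
  [6.5→7.5]: (36.74+31.36)/2 × 1 = 34.05
  Sum = 293.59 mcg/mL·hr

AUC = 293.6 mcg/mL·hr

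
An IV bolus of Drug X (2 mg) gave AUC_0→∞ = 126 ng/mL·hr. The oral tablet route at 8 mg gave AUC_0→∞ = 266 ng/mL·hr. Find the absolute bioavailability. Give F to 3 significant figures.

F = 0.528

F = (AUC_ev / D_ev) / (AUC_iv / D_iv)
  = (266/8) / (126/2)
  = 33.25 / 63 = 0.5278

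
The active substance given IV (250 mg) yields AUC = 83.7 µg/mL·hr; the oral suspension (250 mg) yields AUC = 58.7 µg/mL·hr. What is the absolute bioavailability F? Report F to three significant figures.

F = 0.701

F = (AUC_ev / D_ev) / (AUC_iv / D_iv)
  = (58.7/250) / (83.7/250)
  = 0.2348 / 0.3348 = 0.7013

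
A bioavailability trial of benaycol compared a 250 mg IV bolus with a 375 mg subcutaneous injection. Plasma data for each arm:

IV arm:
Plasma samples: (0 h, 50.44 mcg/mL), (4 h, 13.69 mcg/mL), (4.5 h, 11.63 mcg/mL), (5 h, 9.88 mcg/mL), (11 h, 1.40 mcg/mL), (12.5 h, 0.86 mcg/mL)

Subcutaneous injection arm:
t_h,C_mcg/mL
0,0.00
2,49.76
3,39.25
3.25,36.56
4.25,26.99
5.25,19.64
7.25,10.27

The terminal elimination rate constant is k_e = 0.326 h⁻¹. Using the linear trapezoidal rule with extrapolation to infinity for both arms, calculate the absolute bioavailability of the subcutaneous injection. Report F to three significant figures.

F = 0.824

Trapezoidal AUC_0→12.5 (IV):
  [0→4]: (50.44+13.69)/2 × 4 = 128.26
  [4→4.5]: (13.69+11.63)/2 × 0.5 = 6.33
  [4.5→5]: (11.63+9.88)/2 × 0.5 = 5.3775
  [5→11]: (9.88+1.40)/2 × 6 = 33.84
  [11→12.5]: (1.40+0.86)/2 × 1.5 = 1.695
  Sum = 175.5025 mcg/mL·h
IV tail: 0.86/0.326 = 2.638; AUC_iv,0→∞ = 175.5025 + 2.638 = 178.1405 mcg/mL·h
Trapezoidal AUC_0→7.25 (subcutaneous injection):
  [0→2]: (0.00+49.76)/2 × 2 = 49.76
  [2→3]: (49.76+39.25)/2 × 1 = 44.505
  [3→3.25]: (39.25+36.56)/2 × 0.25 = 9.47625
  [3.25→4.25]: (36.56+26.99)/2 × 1 = 31.775
  [4.25→5.25]: (26.99+19.64)/2 × 1 = 23.315
  [5.25→7.25]: (19.64+10.27)/2 × 2 = 29.91
  Sum = 188.74125 mcg/mL·h
subcutaneous injection tail: 10.27/0.326 = 31.503; AUC_ev,0→∞ = 188.74125 + 31.503 = 220.24425 mcg/mL·h
F = (AUC_ev/D_ev)/(AUC_iv/D_iv) = (220.24425/375)/(178.1405/250) = 0.587318/0.712562 = 0.8242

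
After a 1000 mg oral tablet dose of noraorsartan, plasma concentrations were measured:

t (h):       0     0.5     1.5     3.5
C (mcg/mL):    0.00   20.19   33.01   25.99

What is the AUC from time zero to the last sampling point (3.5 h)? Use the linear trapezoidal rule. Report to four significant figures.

Trapezoidal AUC_0→3.5:
  [0→0.5]: (0.00+20.19)/2 × 0.5 = 5.0475
  [0.5→1.5]: (20.19+33.01)/2 × 1 = 26.6
  [1.5→3.5]: (33.01+25.99)/2 × 2 = 59.0
  Sum = 90.6475 mcg/mL·h

AUC = 90.65 mcg/mL·h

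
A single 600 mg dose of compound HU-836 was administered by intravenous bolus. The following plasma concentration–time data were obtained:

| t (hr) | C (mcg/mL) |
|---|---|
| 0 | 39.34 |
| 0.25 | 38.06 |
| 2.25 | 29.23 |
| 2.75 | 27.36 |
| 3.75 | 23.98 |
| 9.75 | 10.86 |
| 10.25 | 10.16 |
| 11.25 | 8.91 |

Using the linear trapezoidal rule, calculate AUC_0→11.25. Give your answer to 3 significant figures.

AUC = 236 mcg/mL·hr

Trapezoidal AUC_0→11.25:
  [0→0.25]: (39.34+38.06)/2 × 0.25 = 9.675
  [0.25→2.25]: (38.06+29.23)/2 × 2 = 67.29
  [2.25→2.75]: (29.23+27.36)/2 × 0.5 = 14.1475
  [2.75→3.75]: (27.36+23.98)/2 × 1 = 25.67
  [3.75→9.75]: (23.98+10.86)/2 × 6 = 104.52
  [9.75→10.25]: (10.86+10.16)/2 × 0.5 = 5.255
  [10.25→11.25]: (10.16+8.91)/2 × 1 = 9.535
  Sum = 236.0925 mcg/mL·hr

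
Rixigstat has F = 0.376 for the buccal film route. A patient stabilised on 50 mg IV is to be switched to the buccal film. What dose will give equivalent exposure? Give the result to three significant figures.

D_buccal = 133 mg

For equal systemic exposure: F × D_ev = D_iv
D_ev = D_iv / F = 50 / 0.376 = 132.979 mg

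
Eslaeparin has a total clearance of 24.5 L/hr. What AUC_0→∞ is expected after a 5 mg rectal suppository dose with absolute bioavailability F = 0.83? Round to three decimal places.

AUC_0→∞ = F × Dose / CL
        = 0.83 × 5 / 24.5 = 0.169388 mg/L·hr

AUC = 0.169 mg/L·hr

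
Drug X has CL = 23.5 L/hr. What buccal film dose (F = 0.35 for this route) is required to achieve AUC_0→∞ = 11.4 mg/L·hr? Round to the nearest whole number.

Dose = 765 mg

Dose = CL × AUC_0→∞ / F
     = 23.5 × 11.4 / 0.35 = 765.429 mg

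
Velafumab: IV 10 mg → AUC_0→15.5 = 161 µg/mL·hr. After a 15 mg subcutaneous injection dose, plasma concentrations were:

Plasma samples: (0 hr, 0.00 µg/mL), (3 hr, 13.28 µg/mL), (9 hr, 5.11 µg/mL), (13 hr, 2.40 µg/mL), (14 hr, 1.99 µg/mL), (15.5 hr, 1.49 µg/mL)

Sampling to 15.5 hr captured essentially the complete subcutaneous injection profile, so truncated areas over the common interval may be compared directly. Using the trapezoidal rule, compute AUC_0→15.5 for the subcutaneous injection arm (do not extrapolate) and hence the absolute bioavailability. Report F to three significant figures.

Trapezoidal AUC_0→15.5 (subcutaneous injection):
  [0→3]: (0.00+13.28)/2 × 3 = 19.92
  [3→9]: (13.28+5.11)/2 × 6 = 55.17
  [9→13]: (5.11+2.40)/2 × 4 = 15.02
  [13→14]: (2.40+1.99)/2 × 1 = 2.195
  [14→15.5]: (1.99+1.49)/2 × 1.5 = 2.61
  Sum = 94.915 µg/mL·hr
F = (AUC_ev/D_ev)/(AUC_iv/D_iv) = (94.915/15)/(161/10) = 6.32767/16.1 = 0.3930

F = 0.393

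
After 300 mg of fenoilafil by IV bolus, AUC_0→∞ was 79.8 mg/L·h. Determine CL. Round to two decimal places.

CL = Dose_iv / AUC_0→∞
   = 300 / 79.8 = 3.7594 L/h

CL = 3.76 L/h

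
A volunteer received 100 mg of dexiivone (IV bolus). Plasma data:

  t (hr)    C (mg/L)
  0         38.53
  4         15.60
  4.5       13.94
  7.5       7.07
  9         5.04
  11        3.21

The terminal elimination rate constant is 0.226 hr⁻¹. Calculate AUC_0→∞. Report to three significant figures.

AUC = 179 mg/L·hr

Trapezoidal AUC_0→11:
  [0→4]: (38.53+15.60)/2 × 4 = 108.26
  [4→4.5]: (15.60+13.94)/2 × 0.5 = 7.385
  [4.5→7.5]: (13.94+7.07)/2 × 3 = 31.515
  [7.5→9]: (7.07+5.04)/2 × 1.5 = 9.0825
  [9→11]: (5.04+3.21)/2 × 2 = 8.25
  Sum = 164.4925 mg/L·hr
Extrapolated tail: C_last / k_e = 3.21 / 0.226 = 14.204
AUC_0→∞ = 164.4925 + 14.204 = 178.6965 mg/L·hr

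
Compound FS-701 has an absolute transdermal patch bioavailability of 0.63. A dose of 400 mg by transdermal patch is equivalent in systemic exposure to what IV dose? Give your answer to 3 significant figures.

Systemic exposure from an extravascular dose = F × D_ev, so the equivalent IV dose is F × D_ev.
D_iv = F × D_ev = 0.63 × 400 = 252 mg

D_iv = 252 mg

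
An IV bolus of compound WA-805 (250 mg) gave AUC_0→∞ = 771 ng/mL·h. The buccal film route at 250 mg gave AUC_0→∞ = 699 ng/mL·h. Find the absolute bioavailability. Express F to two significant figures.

F = 0.91

F = (AUC_ev / D_ev) / (AUC_iv / D_iv)
  = (699/250) / (771/250)
  = 2.796 / 3.084 = 0.9066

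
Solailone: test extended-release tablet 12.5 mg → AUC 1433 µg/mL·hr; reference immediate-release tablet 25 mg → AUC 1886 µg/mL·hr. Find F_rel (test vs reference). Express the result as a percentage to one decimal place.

F_rel = 152.0%

F_rel = (AUC_test/D_test) / (AUC_ref/D_ref)
      = (1433/12.5) / (1886/25)
      = 114.64 / 75.44 = 1.5196 = 151.96%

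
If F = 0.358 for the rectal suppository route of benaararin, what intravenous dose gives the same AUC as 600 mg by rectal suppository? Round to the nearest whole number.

D_iv = 215 mg

Systemic exposure from an extravascular dose = F × D_ev, so the equivalent IV dose is F × D_ev.
D_iv = F × D_ev = 0.358 × 600 = 214.8 mg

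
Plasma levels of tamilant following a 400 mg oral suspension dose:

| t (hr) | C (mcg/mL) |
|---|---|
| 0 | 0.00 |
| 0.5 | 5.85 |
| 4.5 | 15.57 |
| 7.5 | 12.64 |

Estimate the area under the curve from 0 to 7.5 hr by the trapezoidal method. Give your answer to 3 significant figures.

Trapezoidal AUC_0→7.5:
  [0→0.5]: (0.00+5.85)/2 × 0.5 = 1.4625
  [0.5→4.5]: (5.85+15.57)/2 × 4 = 42.84
  [4.5→7.5]: (15.57+12.64)/2 × 3 = 42.315
  Sum = 86.6175 mcg/mL·hr

AUC = 86.6 mcg/mL·hr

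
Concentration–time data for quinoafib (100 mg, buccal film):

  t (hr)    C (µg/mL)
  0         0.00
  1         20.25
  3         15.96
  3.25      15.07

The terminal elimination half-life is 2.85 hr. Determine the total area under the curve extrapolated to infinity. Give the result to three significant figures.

Trapezoidal AUC_0→3.25:
  [0→1]: (0.00+20.25)/2 × 1 = 10.125
  [1→3]: (20.25+15.96)/2 × 2 = 36.21
  [3→3.25]: (15.96+15.07)/2 × 0.25 = 3.87875
  Sum = 50.21375 µg/mL·hr
k_e = ln2 / t½ = 0.693147 / 2.85 = 0.2432 hr^-1
Extrapolated tail: C_last / k_e = 15.07 / 0.2432 = 61.965
AUC_0→∞ = 50.21375 + 61.965 = 112.17875 µg/mL·hr

AUC = 112 µg/mL·hr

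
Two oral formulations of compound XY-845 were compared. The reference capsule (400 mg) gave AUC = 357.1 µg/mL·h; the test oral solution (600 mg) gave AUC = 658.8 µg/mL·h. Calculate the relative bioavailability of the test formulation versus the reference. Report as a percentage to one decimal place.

F_rel = (AUC_test/D_test) / (AUC_ref/D_ref)
      = (658.8/600) / (357.1/400)
      = 1.098 / 0.89275 = 1.2299 = 122.99%

F_rel = 123.0%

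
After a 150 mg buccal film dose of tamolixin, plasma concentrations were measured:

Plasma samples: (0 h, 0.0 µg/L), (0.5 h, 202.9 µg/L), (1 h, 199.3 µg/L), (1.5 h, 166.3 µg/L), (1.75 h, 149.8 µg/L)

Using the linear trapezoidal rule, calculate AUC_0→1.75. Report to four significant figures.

Trapezoidal AUC_0→1.75:
  [0→0.5]: (0.0+202.9)/2 × 0.5 = 50.725
  [0.5→1]: (202.9+199.3)/2 × 0.5 = 100.55
  [1→1.5]: (199.3+166.3)/2 × 0.5 = 91.4
  [1.5→1.75]: (166.3+149.8)/2 × 0.25 = 39.5125
  Sum = 282.1875 µg/L·h

AUC = 282.2 µg/L·h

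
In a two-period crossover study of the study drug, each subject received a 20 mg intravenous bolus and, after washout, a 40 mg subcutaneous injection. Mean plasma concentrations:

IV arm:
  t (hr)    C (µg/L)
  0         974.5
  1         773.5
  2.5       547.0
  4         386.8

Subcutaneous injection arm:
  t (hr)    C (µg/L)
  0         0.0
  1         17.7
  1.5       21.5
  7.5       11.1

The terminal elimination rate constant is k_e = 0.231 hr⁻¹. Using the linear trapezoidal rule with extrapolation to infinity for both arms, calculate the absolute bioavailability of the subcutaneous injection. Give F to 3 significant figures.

Trapezoidal AUC_0→4 (IV):
  [0→1]: (974.5+773.5)/2 × 1 = 874.0
  [1→2.5]: (773.5+547.0)/2 × 1.5 = 990.375
  [2.5→4]: (547.0+386.8)/2 × 1.5 = 700.35
  Sum = 2564.725 µg/L·hr
IV tail: 386.8/0.231 = 1674.459; AUC_iv,0→∞ = 2564.725 + 1674.459 = 4239.184 µg/L·hr
Trapezoidal AUC_0→7.5 (subcutaneous injection):
  [0→1]: (0.0+17.7)/2 × 1 = 8.85
  [1→1.5]: (17.7+21.5)/2 × 0.5 = 9.8
  [1.5→7.5]: (21.5+11.1)/2 × 6 = 97.8
  Sum = 116.45 µg/L·hr
subcutaneous injection tail: 11.1/0.231 = 48.052; AUC_ev,0→∞ = 116.45 + 48.052 = 164.502 µg/L·hr
F = (AUC_ev/D_ev)/(AUC_iv/D_iv) = (164.502/40)/(4239.184/20) = 4.11255/211.9592 = 0.0194

F = 0.0194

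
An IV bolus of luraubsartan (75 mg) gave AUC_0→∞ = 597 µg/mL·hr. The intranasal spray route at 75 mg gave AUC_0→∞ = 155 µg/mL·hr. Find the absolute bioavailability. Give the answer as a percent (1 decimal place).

F = 26.0%

F = (AUC_ev / D_ev) / (AUC_iv / D_iv)
  = (155/75) / (597/75)
  = 2.06667 / 7.96 = 0.2596
  = 25.96%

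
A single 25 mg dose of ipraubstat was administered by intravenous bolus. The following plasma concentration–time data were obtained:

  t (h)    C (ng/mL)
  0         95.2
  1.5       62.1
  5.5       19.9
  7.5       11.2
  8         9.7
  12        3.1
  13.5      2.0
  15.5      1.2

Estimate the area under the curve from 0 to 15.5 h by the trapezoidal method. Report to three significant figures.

Trapezoidal AUC_0→15.5:
  [0→1.5]: (95.2+62.1)/2 × 1.5 = 117.975
  [1.5→5.5]: (62.1+19.9)/2 × 4 = 164.0
  [5.5→7.5]: (19.9+11.2)/2 × 2 = 31.1
  [7.5→8]: (11.2+9.7)/2 × 0.5 = 5.225
  [8→12]: (9.7+3.1)/2 × 4 = 25.6
  [12→13.5]: (3.1+2.0)/2 × 1.5 = 3.825
  [13.5→15.5]: (2.0+1.2)/2 × 2 = 3.2
  Sum = 350.925 ng/mL·h

AUC = 351 ng/mL·h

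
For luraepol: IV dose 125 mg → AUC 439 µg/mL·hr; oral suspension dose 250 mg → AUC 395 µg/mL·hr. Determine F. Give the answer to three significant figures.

F = 0.450

F = (AUC_ev / D_ev) / (AUC_iv / D_iv)
  = (395/250) / (439/125)
  = 1.58 / 3.512 = 0.4499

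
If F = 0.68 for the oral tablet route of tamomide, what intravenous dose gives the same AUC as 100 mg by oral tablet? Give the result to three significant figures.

D_iv = 68.0 mg

Systemic exposure from an extravascular dose = F × D_ev, so the equivalent IV dose is F × D_ev.
D_iv = F × D_ev = 0.68 × 100 = 68 mg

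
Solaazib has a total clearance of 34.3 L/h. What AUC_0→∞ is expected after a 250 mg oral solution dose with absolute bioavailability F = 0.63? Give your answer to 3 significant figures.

AUC = 4.59 mg/L·h

AUC_0→∞ = F × Dose / CL
        = 0.63 × 250 / 34.3 = 4.59184 mg/L·h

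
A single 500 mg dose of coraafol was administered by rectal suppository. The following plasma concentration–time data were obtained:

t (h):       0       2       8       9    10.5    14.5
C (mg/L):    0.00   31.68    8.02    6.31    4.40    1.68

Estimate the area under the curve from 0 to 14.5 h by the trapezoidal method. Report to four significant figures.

Trapezoidal AUC_0→14.5:
  [0→2]: (0.00+31.68)/2 × 2 = 31.68
  [2→8]: (31.68+8.02)/2 × 6 = 119.1
  [8→9]: (8.02+6.31)/2 × 1 = 7.165
  [9→10.5]: (6.31+4.40)/2 × 1.5 = 8.0325
  [10.5→14.5]: (4.40+1.68)/2 × 4 = 12.16
  Sum = 178.1375 mg/L·h

AUC = 178.1 mg/L·h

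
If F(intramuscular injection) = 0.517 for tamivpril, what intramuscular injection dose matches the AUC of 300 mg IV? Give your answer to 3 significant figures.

For equal systemic exposure: F × D_ev = D_iv
D_ev = D_iv / F = 300 / 0.517 = 580.271 mg

D_intramuscular = 580 mg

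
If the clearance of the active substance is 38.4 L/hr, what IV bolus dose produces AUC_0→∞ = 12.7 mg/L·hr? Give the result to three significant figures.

Dose_iv = CL × AUC_0→∞
     = 38.4 × 12.7 = 487.68 mg

Dose = 488 mg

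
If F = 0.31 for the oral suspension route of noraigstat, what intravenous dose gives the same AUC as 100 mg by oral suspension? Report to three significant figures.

Systemic exposure from an extravascular dose = F × D_ev, so the equivalent IV dose is F × D_ev.
D_iv = F × D_ev = 0.31 × 100 = 31 mg

D_iv = 31.0 mg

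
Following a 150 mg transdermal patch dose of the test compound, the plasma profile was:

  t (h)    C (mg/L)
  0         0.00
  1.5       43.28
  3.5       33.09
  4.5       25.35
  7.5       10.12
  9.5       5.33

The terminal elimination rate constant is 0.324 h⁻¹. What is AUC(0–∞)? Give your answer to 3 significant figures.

AUC = 223 mg/L·h

Trapezoidal AUC_0→9.5:
  [0→1.5]: (0.00+43.28)/2 × 1.5 = 32.46
  [1.5→3.5]: (43.28+33.09)/2 × 2 = 76.37
  [3.5→4.5]: (33.09+25.35)/2 × 1 = 29.22
  [4.5→7.5]: (25.35+10.12)/2 × 3 = 53.205
  [7.5→9.5]: (10.12+5.33)/2 × 2 = 15.45
  Sum = 206.705 mg/L·h
Extrapolated tail: C_last / k_e = 5.33 / 0.324 = 16.451
AUC_0→∞ = 206.705 + 16.451 = 223.156 mg/L·h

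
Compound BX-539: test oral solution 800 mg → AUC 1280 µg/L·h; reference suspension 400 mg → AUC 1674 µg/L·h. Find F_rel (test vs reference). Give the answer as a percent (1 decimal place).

F_rel = (AUC_test/D_test) / (AUC_ref/D_ref)
      = (1280/800) / (1674/400)
      = 1.6 / 4.185 = 0.3823 = 38.23%

F_rel = 38.2%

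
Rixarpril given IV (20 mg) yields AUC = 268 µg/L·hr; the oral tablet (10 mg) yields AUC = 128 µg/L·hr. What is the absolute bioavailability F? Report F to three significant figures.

F = (AUC_ev / D_ev) / (AUC_iv / D_iv)
  = (128/10) / (268/20)
  = 12.8 / 13.4 = 0.9552

F = 0.955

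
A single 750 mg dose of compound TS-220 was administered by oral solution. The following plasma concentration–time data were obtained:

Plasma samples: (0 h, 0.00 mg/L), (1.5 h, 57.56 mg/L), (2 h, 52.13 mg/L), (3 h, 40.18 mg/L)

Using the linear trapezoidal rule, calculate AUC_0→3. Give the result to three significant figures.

Trapezoidal AUC_0→3:
  [0→1.5]: (0.00+57.56)/2 × 1.5 = 43.17
  [1.5→2]: (57.56+52.13)/2 × 0.5 = 27.4225
  [2→3]: (52.13+40.18)/2 × 1 = 46.155
  Sum = 116.7475 mg/L·h

AUC = 117 mg/L·h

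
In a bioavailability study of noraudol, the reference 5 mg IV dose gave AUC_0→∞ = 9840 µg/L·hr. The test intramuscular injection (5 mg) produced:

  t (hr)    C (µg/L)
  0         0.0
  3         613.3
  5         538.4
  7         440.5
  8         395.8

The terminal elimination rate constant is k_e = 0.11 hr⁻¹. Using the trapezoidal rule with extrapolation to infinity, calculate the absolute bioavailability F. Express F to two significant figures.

Trapezoidal AUC_0→8 (intramuscular injection):
  [0→3]: (0.0+613.3)/2 × 3 = 919.95
  [3→5]: (613.3+538.4)/2 × 2 = 1151.7
  [5→7]: (538.4+440.5)/2 × 2 = 978.9
  [7→8]: (440.5+395.8)/2 × 1 = 418.15
  Sum = 3468.7 µg/L·hr
Tail: C_last/k_e = 395.8/0.11 = 3598.182
AUC_0→∞ (intramuscular injection) = 3468.7 + 3598.182 = 7066.882 µg/L·hr
F = (AUC_ev/D_ev)/(AUC_iv/D_iv) = (7066.882/5)/(9840/5) = 1413.3764/1968 = 0.7182

F = 0.72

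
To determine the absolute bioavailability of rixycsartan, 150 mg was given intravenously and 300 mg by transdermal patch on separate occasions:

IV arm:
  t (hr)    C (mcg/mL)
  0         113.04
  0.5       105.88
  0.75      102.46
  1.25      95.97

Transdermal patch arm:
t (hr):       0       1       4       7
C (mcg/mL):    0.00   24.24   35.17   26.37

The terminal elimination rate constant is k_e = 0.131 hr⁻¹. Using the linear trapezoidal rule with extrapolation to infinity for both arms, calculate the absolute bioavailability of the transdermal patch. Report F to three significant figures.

F = 0.229

Trapezoidal AUC_0→1.25 (IV):
  [0→0.5]: (113.04+105.88)/2 × 0.5 = 54.73
  [0.5→0.75]: (105.88+102.46)/2 × 0.25 = 26.0425
  [0.75→1.25]: (102.46+95.97)/2 × 0.5 = 49.6075
  Sum = 130.38 mcg/mL·hr
IV tail: 95.97/0.131 = 732.595; AUC_iv,0→∞ = 130.38 + 732.595 = 862.975 mcg/mL·hr
Trapezoidal AUC_0→7 (transdermal patch):
  [0→1]: (0.00+24.24)/2 × 1 = 12.12
  [1→4]: (24.24+35.17)/2 × 3 = 89.115
  [4→7]: (35.17+26.37)/2 × 3 = 92.31
  Sum = 193.545 mcg/mL·hr
transdermal patch tail: 26.37/0.131 = 201.298; AUC_ev,0→∞ = 193.545 + 201.298 = 394.843 mcg/mL·hr
F = (AUC_ev/D_ev)/(AUC_iv/D_iv) = (394.843/300)/(862.975/150) = 1.31614/5.75317 = 0.2288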